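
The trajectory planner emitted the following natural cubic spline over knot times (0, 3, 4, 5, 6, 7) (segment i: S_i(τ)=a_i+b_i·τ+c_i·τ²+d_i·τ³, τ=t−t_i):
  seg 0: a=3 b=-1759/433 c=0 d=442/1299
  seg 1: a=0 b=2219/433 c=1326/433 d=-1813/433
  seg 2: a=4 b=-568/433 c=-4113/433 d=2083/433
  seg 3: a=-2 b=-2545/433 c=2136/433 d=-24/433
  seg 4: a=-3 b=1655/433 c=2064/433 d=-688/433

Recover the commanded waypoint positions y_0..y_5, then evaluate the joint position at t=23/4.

y_0=3 y_1=0 y_2=4 y_3=-2 y_4=-3 y_5=4
S(23/4) = -12667/3464

y_0 = S_0(0) = a_0 = 3
y_1 = S_1(0) = a_1 = 0
y_2 = S_2(0) = a_2 = 4
y_3 = S_3(0) = a_3 = -2
y_4 = S_4(0) = a_4 = -3
y_5 = S_4(1) = 4
t_q=23/4 is in segment 3 (τ=3/4); S_3(τ)=-12667/3464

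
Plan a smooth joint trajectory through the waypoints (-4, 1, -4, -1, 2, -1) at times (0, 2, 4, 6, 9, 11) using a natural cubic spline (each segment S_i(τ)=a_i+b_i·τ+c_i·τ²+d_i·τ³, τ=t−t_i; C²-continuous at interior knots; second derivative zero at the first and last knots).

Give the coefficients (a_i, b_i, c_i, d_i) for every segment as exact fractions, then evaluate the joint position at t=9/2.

  seg 0: a=-4 b=10583/2570 c=0 d=-2079/5140
  seg 1: a=1 b=-1891/2570 c=-6237/2570 d=397/514
  seg 2: a=-4 b=-3019/2570 c=5673/2570 d=-559/1285
  seg 3: a=-1 b=6257/2570 c=-207/514 d=-97/3855
  seg 4: a=2 b=-1699/2570 c=-1617/2570 d=539/5140
S(9/2) = -10511/2570

Δ: Δ0=5/2, Δ1=-5/2, Δ2=3/2, Δ3=1, Δ4=-3/2
row 1: diag=8, rhs=-30; c'=1/4, d'=-15/4
row 2: denom=8−2·1/4=15/2; d'=(24−2·-15/4)/(15/2)=21/5
row 3: denom=10−2·4/15=142/15; d'=(-3−2·21/5)/(142/15)=-171/142
row 4: denom=10−3·45/142=1285/142; d'=(-15−3·-171/142)/(1285/142)=-1617/1285
back: M4=-1617/1285
back: M3=-171/142−45/142·-1617/1285=-207/257
back: M2=21/5−4/15·-207/257=5673/1285
back: M1=-15/4−1/4·5673/1285=-6237/1285
M: M0=0, M1=-6237/1285, M2=5673/1285, M3=-207/257, M4=-1617/1285, M5=0
seg 0: a=-4, c=M0/2=0, d=(M1−M0)/(6·2)=-2079/5140, b=Δ0−h0·(2M0+M1)/6=10583/2570
seg 1: a=1, c=M1/2=-6237/2570, d=(M2−M1)/(6·2)=397/514, b=Δ1−h1·(2M1+M2)/6=-1891/2570
seg 2: a=-4, c=M2/2=5673/2570, d=(M3−M2)/(6·2)=-559/1285, b=Δ2−h2·(2M2+M3)/6=-3019/2570
seg 3: a=-1, c=M3/2=-207/514, d=(M4−M3)/(6·3)=-97/3855, b=Δ3−h3·(2M3+M4)/6=6257/2570
seg 4: a=2, c=M4/2=-1617/2570, d=(M5−M4)/(6·2)=539/5140, b=Δ4−h4·(2M4+M5)/6=-1699/2570
t_q=9/2 → seg 2, τ=1/2; S=-4+-3019/2570·τ+5673/2570·τ²+-559/1285·τ³=-10511/2570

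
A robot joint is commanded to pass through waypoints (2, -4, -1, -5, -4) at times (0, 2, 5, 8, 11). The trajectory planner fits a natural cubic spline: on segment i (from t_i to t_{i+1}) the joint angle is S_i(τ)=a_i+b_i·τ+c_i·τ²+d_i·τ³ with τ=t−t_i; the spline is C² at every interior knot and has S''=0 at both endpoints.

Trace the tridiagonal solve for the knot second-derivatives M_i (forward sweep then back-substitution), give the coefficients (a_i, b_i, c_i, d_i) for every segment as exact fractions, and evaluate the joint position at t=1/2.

Δ: Δ0=-3, Δ1=1, Δ2=-4/3, Δ3=1/3
row 1: diag=10, rhs=24; c'=3/10, d'=12/5
row 2: denom=12−3·3/10=111/10; d'=(-14−3·12/5)/(111/10)=-212/111
row 3: denom=12−3·10/37=414/37; d'=(10−3·-212/111)/(414/37)=97/69
back: M3=97/69
back: M2=-212/111−10/37·97/69=-158/69
back: M1=12/5−3/10·-158/69=71/23
M: M0=0, M1=71/23, M2=-158/69, M3=97/69, M4=0
seg 0: a=2, c=M0/2=0, d=(M1−M0)/(6·2)=71/276, b=Δ0−h0·(2M0+M1)/6=-278/69
seg 1: a=-4, c=M1/2=71/46, d=(M2−M1)/(6·3)=-371/1242, b=Δ1−h1·(2M1+M2)/6=-65/69
seg 2: a=-1, c=M2/2=-79/69, d=(M3−M2)/(6·3)=85/414, b=Δ2−h2·(2M2+M3)/6=35/138
seg 3: a=-5, c=M3/2=97/138, d=(M4−M3)/(6·3)=-97/1242, b=Δ3−h3·(2M3+M4)/6=-74/69
t_q=1/2 → seg 0, τ=1/2; S=2+-278/69·τ+0·τ²+71/276·τ³=13/736

  seg 0: a=2 b=-278/69 c=0 d=71/276
  seg 1: a=-4 b=-65/69 c=71/46 d=-371/1242
  seg 2: a=-1 b=35/138 c=-79/69 d=85/414
  seg 3: a=-5 b=-74/69 c=97/138 d=-97/1242
S(1/2) = 13/736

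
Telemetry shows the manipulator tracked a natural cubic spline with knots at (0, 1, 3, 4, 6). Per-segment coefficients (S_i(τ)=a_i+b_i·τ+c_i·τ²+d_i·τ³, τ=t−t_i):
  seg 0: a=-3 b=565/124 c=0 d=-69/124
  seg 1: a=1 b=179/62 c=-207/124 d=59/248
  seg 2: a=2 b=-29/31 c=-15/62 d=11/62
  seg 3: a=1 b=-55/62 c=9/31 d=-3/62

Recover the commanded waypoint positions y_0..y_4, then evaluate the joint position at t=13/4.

y_0 = S_0(0) = a_0 = -3
y_1 = S_1(0) = a_1 = 1
y_2 = S_2(0) = a_2 = 2
y_3 = S_3(0) = a_3 = 1
y_4 = S_3(2) = 0
t_q=13/4 is in segment 2 (τ=1/4); S_2(τ)=6959/3968

y_0=-3 y_1=1 y_2=2 y_3=1 y_4=0
S(13/4) = 6959/3968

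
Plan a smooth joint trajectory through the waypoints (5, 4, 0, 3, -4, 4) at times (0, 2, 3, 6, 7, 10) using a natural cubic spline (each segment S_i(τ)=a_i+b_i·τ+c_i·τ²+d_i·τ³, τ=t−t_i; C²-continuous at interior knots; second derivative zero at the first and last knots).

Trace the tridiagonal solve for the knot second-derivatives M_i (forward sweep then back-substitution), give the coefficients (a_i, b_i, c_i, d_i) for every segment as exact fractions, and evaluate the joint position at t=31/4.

Δ: Δ0=-1/2, Δ1=-4, Δ2=1, Δ3=-7, Δ4=8/3
row 1: diag=6, rhs=-21; c'=1/6, d'=-7/2
row 2: denom=8−1·1/6=47/6; d'=(30−1·-7/2)/(47/6)=201/47
row 3: denom=8−3·18/47=322/47; d'=(-48−3·201/47)/(322/47)=-2859/322
row 4: denom=8−1·47/322=2529/322; d'=(58−1·-2859/322)/(2529/322)=21535/2529
back: M4=21535/2529
back: M3=-2859/322−47/322·21535/2529=-25598/2529
back: M2=201/47−18/47·-25598/2529=2291/281
back: M1=-7/2−1/6·2291/281=-4096/843
M: M0=0, M1=-4096/843, M2=2291/281, M3=-25598/2529, M4=21535/2529, M5=0
seg 0: a=5, c=M0/2=0, d=(M1−M0)/(6·2)=-1024/2529, b=Δ0−h0·(2M0+M1)/6=5663/5058
seg 1: a=4, c=M1/2=-2048/843, d=(M2−M1)/(6·1)=10969/5058, b=Δ1−h1·(2M1+M2)/6=-18913/5058
seg 2: a=0, c=M2/2=2291/562, d=(M3−M2)/(6·3)=-46217/45522, b=Δ2−h2·(2M2+M3)/6=-5291/2529
seg 3: a=3, c=M3/2=-12799/2529, d=(M4−M3)/(6·1)=5237/1686, b=Δ3−h3·(2M3+M4)/6=-25519/5058
seg 4: a=-4, c=M4/2=21535/5058, d=(M5−M4)/(6·3)=-21535/45522, b=Δ4−h4·(2M4+M5)/6=-14791/2529
t_q=31/4 → seg 4, τ=3/4; S=-4+-14791/2529·τ+21535/5058·τ²+-21535/45522·τ³=-222681/35968

  seg 0: a=5 b=5663/5058 c=0 d=-1024/2529
  seg 1: a=4 b=-18913/5058 c=-2048/843 d=10969/5058
  seg 2: a=0 b=-5291/2529 c=2291/562 d=-46217/45522
  seg 3: a=3 b=-25519/5058 c=-12799/2529 d=5237/1686
  seg 4: a=-4 b=-14791/2529 c=21535/5058 d=-21535/45522
S(31/4) = -222681/35968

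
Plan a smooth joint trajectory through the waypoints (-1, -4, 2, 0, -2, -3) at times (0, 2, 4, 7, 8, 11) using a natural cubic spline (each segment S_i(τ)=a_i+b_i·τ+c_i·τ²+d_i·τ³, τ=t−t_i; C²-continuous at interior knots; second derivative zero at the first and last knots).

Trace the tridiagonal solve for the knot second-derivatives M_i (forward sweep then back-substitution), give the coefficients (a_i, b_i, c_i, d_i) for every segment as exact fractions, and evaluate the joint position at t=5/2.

Δ: Δ0=-3/2, Δ1=3, Δ2=-2/3, Δ3=-2, Δ4=-1/3
row 1: diag=8, rhs=27; c'=1/4, d'=27/8
row 2: denom=10−2·1/4=19/2; d'=(-22−2·27/8)/(19/2)=-115/38
row 3: denom=8−3·6/19=134/19; d'=(-8−3·-115/38)/(134/19)=41/268
row 4: denom=8−1·19/134=1053/134; d'=(10−1·41/268)/(1053/134)=203/162
back: M4=203/162
back: M3=41/268−19/134·203/162=-2/81
back: M2=-115/38−6/19·-2/81=-163/54
back: M1=27/8−1/4·-163/54=223/54
M: M0=0, M1=223/54, M2=-163/54, M3=-2/81, M4=203/162, M5=0
seg 0: a=-1, c=M0/2=0, d=(M1−M0)/(6·2)=223/648, b=Δ0−h0·(2M0+M1)/6=-233/81
seg 1: a=-4, c=M1/2=223/108, d=(M2−M1)/(6·2)=-193/324, b=Δ1−h1·(2M1+M2)/6=203/162
seg 2: a=2, c=M2/2=-163/108, d=(M3−M2)/(6·3)=485/2916, b=Δ2−h2·(2M2+M3)/6=383/162
seg 3: a=0, c=M3/2=-1/81, d=(M4−M3)/(6·1)=23/108, b=Δ3−h3·(2M3+M4)/6=-713/324
seg 4: a=-2, c=M4/2=203/324, d=(M5−M4)/(6·3)=-203/2916, b=Δ4−h4·(2M4+M5)/6=-257/162
t_q=5/2 → seg 1, τ=1/2; S=-4+203/162·τ+223/108·τ²+-193/324·τ³=-2533/864

  seg 0: a=-1 b=-233/81 c=0 d=223/648
  seg 1: a=-4 b=203/162 c=223/108 d=-193/324
  seg 2: a=2 b=383/162 c=-163/108 d=485/2916
  seg 3: a=0 b=-713/324 c=-1/81 d=23/108
  seg 4: a=-2 b=-257/162 c=203/324 d=-203/2916
S(5/2) = -2533/864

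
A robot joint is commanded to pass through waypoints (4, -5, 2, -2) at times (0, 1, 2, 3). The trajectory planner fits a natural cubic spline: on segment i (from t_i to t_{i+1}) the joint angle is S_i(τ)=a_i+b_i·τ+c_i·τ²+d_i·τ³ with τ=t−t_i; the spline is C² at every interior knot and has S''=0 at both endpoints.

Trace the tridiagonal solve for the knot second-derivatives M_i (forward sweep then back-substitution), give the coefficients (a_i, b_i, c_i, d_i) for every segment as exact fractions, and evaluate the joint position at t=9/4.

Δ: Δ0=-9, Δ1=7, Δ2=-4
row 1: diag=4, rhs=96; c'=1/4, d'=24
row 2: denom=4−1·1/4=15/4; d'=(-66−1·24)/(15/4)=-24
back: M2=-24
back: M1=24−1/4·-24=30
M: M0=0, M1=30, M2=-24, M3=0
seg 0: a=4, c=M0/2=0, d=(M1−M0)/(6·1)=5, b=Δ0−h0·(2M0+M1)/6=-14
seg 1: a=-5, c=M1/2=15, d=(M2−M1)/(6·1)=-9, b=Δ1−h1·(2M1+M2)/6=1
seg 2: a=2, c=M2/2=-12, d=(M3−M2)/(6·1)=4, b=Δ2−h2·(2M2+M3)/6=4
t_q=9/4 → seg 2, τ=1/4; S=2+4·τ+-12·τ²+4·τ³=37/16

  seg 0: a=4 b=-14 c=0 d=5
  seg 1: a=-5 b=1 c=15 d=-9
  seg 2: a=2 b=4 c=-12 d=4
S(9/4) = 37/16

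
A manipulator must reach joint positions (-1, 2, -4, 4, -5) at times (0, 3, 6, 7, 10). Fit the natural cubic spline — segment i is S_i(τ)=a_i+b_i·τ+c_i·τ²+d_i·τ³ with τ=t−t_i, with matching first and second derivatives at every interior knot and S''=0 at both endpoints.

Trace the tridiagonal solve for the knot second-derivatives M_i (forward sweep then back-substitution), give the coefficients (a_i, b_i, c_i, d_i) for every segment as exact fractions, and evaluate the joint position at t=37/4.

Δ: Δ0=1, Δ1=-2, Δ2=8, Δ3=-3
row 1: diag=12, rhs=-18; c'=1/4, d'=-3/2
row 2: denom=8−3·1/4=29/4; d'=(60−3·-3/2)/(29/4)=258/29
row 3: denom=8−1·4/29=228/29; d'=(-66−1·258/29)/(228/29)=-181/19
back: M3=-181/19
back: M2=258/29−4/29·-181/19=194/19
back: M1=-3/2−1/4·194/19=-77/19
M: M0=0, M1=-77/19, M2=194/19, M3=-181/19, M4=0
seg 0: a=-1, c=M0/2=0, d=(M1−M0)/(6·3)=-77/342, b=Δ0−h0·(2M0+M1)/6=115/38
seg 1: a=2, c=M1/2=-77/38, d=(M2−M1)/(6·3)=271/342, b=Δ1−h1·(2M1+M2)/6=-58/19
seg 2: a=-4, c=M2/2=97/19, d=(M3−M2)/(6·1)=-125/38, b=Δ2−h2·(2M2+M3)/6=235/38
seg 3: a=4, c=M3/2=-181/38, d=(M4−M3)/(6·3)=181/342, b=Δ3−h3·(2M3+M4)/6=124/19
t_q=37/4 → seg 3, τ=9/4; S=4+124/19·τ+-181/38·τ²+181/342·τ³=1457/2432

  seg 0: a=-1 b=115/38 c=0 d=-77/342
  seg 1: a=2 b=-58/19 c=-77/38 d=271/342
  seg 2: a=-4 b=235/38 c=97/19 d=-125/38
  seg 3: a=4 b=124/19 c=-181/38 d=181/342
S(37/4) = 1457/2432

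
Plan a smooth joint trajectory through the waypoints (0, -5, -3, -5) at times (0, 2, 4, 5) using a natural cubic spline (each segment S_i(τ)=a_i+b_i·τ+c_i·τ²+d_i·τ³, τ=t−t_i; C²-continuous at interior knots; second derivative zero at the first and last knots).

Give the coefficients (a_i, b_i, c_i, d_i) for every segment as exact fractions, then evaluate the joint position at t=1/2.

  seg 0: a=0 b=-41/11 c=0 d=27/88
  seg 1: a=-5 b=-1/22 c=81/44 d=-29/44
  seg 2: a=-3 b=-13/22 c=-93/44 d=31/44
S(1/2) = -1285/704

Δ: Δ0=-5/2, Δ1=1, Δ2=-2
row 1: diag=8, rhs=21; c'=1/4, d'=21/8
row 2: denom=6−2·1/4=11/2; d'=(-18−2·21/8)/(11/2)=-93/22
back: M2=-93/22
back: M1=21/8−1/4·-93/22=81/22
M: M0=0, M1=81/22, M2=-93/22, M3=0
seg 0: a=0, c=M0/2=0, d=(M1−M0)/(6·2)=27/88, b=Δ0−h0·(2M0+M1)/6=-41/11
seg 1: a=-5, c=M1/2=81/44, d=(M2−M1)/(6·2)=-29/44, b=Δ1−h1·(2M1+M2)/6=-1/22
seg 2: a=-3, c=M2/2=-93/44, d=(M3−M2)/(6·1)=31/44, b=Δ2−h2·(2M2+M3)/6=-13/22
t_q=1/2 → seg 0, τ=1/2; S=0+-41/11·τ+0·τ²+27/88·τ³=-1285/704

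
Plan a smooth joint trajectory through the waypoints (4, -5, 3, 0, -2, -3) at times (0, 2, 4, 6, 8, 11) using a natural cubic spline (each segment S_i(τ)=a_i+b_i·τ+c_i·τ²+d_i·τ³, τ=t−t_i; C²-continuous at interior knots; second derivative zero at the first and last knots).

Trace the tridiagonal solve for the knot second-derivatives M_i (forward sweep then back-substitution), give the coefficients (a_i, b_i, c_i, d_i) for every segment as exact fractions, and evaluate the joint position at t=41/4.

Δ: Δ0=-9/2, Δ1=4, Δ2=-3/2, Δ3=-1, Δ4=-1/3
row 1: diag=8, rhs=51; c'=1/4, d'=51/8
row 2: denom=8−2·1/4=15/2; d'=(-33−2·51/8)/(15/2)=-61/10
row 3: denom=8−2·4/15=112/15; d'=(3−2·-61/10)/(112/15)=57/28
row 4: denom=10−2·15/56=265/28; d'=(4−2·57/28)/(265/28)=-2/265
back: M4=-2/265
back: M3=57/28−15/56·-2/265=108/53
back: M2=-61/10−4/15·108/53=-3521/530
back: M1=51/8−1/4·-3521/530=4259/530
M: M0=0, M1=4259/530, M2=-3521/530, M3=108/53, M4=-2/265, M5=0
seg 0: a=4, c=M0/2=0, d=(M1−M0)/(6·2)=4259/6360, b=Δ0−h0·(2M0+M1)/6=-5707/795
seg 1: a=-5, c=M1/2=4259/1060, d=(M2−M1)/(6·2)=-389/318, b=Δ1−h1·(2M1+M2)/6=1363/1590
seg 2: a=3, c=M2/2=-3521/1060, d=(M3−M2)/(6·2)=4601/6360, b=Δ2−h2·(2M2+M3)/6=3577/1590
seg 3: a=0, c=M3/2=54/53, d=(M4−M3)/(6·2)=-271/1590, b=Δ3−h3·(2M3+M4)/6=-1873/795
seg 4: a=-2, c=M4/2=-1/265, d=(M5−M4)/(6·3)=1/2385, b=Δ4−h4·(2M4+M5)/6=-259/795
t_q=41/4 → seg 4, τ=9/4; S=-2+-259/795·τ+-1/265·τ²+1/2385·τ³=-9319/3392

  seg 0: a=4 b=-5707/795 c=0 d=4259/6360
  seg 1: a=-5 b=1363/1590 c=4259/1060 d=-389/318
  seg 2: a=3 b=3577/1590 c=-3521/1060 d=4601/6360
  seg 3: a=0 b=-1873/795 c=54/53 d=-271/1590
  seg 4: a=-2 b=-259/795 c=-1/265 d=1/2385
S(41/4) = -9319/3392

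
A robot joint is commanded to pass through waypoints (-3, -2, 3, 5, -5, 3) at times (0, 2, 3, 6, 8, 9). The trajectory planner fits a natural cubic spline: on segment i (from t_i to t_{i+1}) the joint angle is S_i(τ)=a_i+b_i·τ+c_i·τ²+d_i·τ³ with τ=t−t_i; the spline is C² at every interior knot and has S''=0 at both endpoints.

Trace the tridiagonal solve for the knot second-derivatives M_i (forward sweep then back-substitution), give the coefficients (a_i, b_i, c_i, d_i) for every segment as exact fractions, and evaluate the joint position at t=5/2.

  seg 0: a=-3 b=-1888/1731 c=0 d=5507/13848
  seg 1: a=-2 b=12745/3462 c=5507/2308 d=-7391/6924
  seg 2: a=3 b=36359/6924 c=-471/577 d=-1643/6924
  seg 3: a=5 b=-20957/3462 c=-6813/2308 d=12043/6924
  seg 4: a=-5 b=10423/3462 c=17273/2308 d=-17273/6924
S(5/2) = 5609/18464

Δ: Δ0=1/2, Δ1=5, Δ2=2/3, Δ3=-5, Δ4=8
row 1: diag=6, rhs=27; c'=1/6, d'=9/2
row 2: denom=8−1·1/6=47/6; d'=(-26−1·9/2)/(47/6)=-183/47
row 3: denom=10−3·18/47=416/47; d'=(-34−3·-183/47)/(416/47)=-1049/416
row 4: denom=6−2·47/208=577/104; d'=(78−2·-1049/416)/(577/104)=17273/1154
back: M4=17273/1154
back: M3=-1049/416−47/208·17273/1154=-6813/1154
back: M2=-183/47−18/47·-6813/1154=-942/577
back: M1=9/2−1/6·-942/577=5507/1154
M: M0=0, M1=5507/1154, M2=-942/577, M3=-6813/1154, M4=17273/1154, M5=0
seg 0: a=-3, c=M0/2=0, d=(M1−M0)/(6·2)=5507/13848, b=Δ0−h0·(2M0+M1)/6=-1888/1731
seg 1: a=-2, c=M1/2=5507/2308, d=(M2−M1)/(6·1)=-7391/6924, b=Δ1−h1·(2M1+M2)/6=12745/3462
seg 2: a=3, c=M2/2=-471/577, d=(M3−M2)/(6·3)=-1643/6924, b=Δ2−h2·(2M2+M3)/6=36359/6924
seg 3: a=5, c=M3/2=-6813/2308, d=(M4−M3)/(6·2)=12043/6924, b=Δ3−h3·(2M3+M4)/6=-20957/3462
seg 4: a=-5, c=M4/2=17273/2308, d=(M5−M4)/(6·1)=-17273/6924, b=Δ4−h4·(2M4+M5)/6=10423/3462
t_q=5/2 → seg 1, τ=1/2; S=-2+12745/3462·τ+5507/2308·τ²+-7391/6924·τ³=5609/18464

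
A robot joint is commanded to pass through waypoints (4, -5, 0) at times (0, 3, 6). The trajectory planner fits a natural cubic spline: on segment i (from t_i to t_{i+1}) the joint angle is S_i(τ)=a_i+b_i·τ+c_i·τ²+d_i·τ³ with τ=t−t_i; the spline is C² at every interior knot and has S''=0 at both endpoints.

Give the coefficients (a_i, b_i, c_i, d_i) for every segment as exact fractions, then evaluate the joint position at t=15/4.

Δ: Δ0=-3, Δ1=5/3
row 1: diag=12, rhs=28; c'=1/4, d'=7/3
back: M1=7/3
M: M0=0, M1=7/3, M2=0
seg 0: a=4, c=M0/2=0, d=(M1−M0)/(6·3)=7/54, b=Δ0−h0·(2M0+M1)/6=-25/6
seg 1: a=-5, c=M1/2=7/6, d=(M2−M1)/(6·3)=-7/54, b=Δ1−h1·(2M1+M2)/6=-2/3
t_q=15/4 → seg 1, τ=3/4; S=-5+-2/3·τ+7/6·τ²+-7/54·τ³=-627/128

  seg 0: a=4 b=-25/6 c=0 d=7/54
  seg 1: a=-5 b=-2/3 c=7/6 d=-7/54
S(15/4) = -627/128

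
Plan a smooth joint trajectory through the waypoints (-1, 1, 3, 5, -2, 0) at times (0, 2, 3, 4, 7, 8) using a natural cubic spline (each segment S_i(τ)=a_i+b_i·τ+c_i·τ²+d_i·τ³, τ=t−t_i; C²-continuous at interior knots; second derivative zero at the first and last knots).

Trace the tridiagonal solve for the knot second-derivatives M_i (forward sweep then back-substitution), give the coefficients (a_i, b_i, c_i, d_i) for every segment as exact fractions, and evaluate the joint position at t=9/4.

  seg 0: a=-1 b=2665/3651 c=0 d=493/7302
  seg 1: a=1 b=5623/3651 c=493/1217 d=200/3651
  seg 2: a=3 b=9181/3651 c=693/1217 d=-3958/3651
  seg 3: a=5 b=1465/3651 c=-3265/1217 d=6467/10953
  seg 4: a=-2 b=898/3651 c=3202/1217 d=-3202/3651
S(9/4) = 27479/19472

Δ: Δ0=1, Δ1=2, Δ2=2, Δ3=-7/3, Δ4=2
row 1: diag=6, rhs=6; c'=1/6, d'=1
row 2: denom=4−1·1/6=23/6; d'=(0−1·1)/(23/6)=-6/23
row 3: denom=8−1·6/23=178/23; d'=(-26−1·-6/23)/(178/23)=-296/89
row 4: denom=8−3·69/178=1217/178; d'=(26−3·-296/89)/(1217/178)=6404/1217
back: M4=6404/1217
back: M3=-296/89−69/178·6404/1217=-6530/1217
back: M2=-6/23−6/23·-6530/1217=1386/1217
back: M1=1−1/6·1386/1217=986/1217
M: M0=0, M1=986/1217, M2=1386/1217, M3=-6530/1217, M4=6404/1217, M5=0
seg 0: a=-1, c=M0/2=0, d=(M1−M0)/(6·2)=493/7302, b=Δ0−h0·(2M0+M1)/6=2665/3651
seg 1: a=1, c=M1/2=493/1217, d=(M2−M1)/(6·1)=200/3651, b=Δ1−h1·(2M1+M2)/6=5623/3651
seg 2: a=3, c=M2/2=693/1217, d=(M3−M2)/(6·1)=-3958/3651, b=Δ2−h2·(2M2+M3)/6=9181/3651
seg 3: a=5, c=M3/2=-3265/1217, d=(M4−M3)/(6·3)=6467/10953, b=Δ3−h3·(2M3+M4)/6=1465/3651
seg 4: a=-2, c=M4/2=3202/1217, d=(M5−M4)/(6·1)=-3202/3651, b=Δ4−h4·(2M4+M5)/6=898/3651
t_q=9/4 → seg 1, τ=1/4; S=1+5623/3651·τ+493/1217·τ²+200/3651·τ³=27479/19472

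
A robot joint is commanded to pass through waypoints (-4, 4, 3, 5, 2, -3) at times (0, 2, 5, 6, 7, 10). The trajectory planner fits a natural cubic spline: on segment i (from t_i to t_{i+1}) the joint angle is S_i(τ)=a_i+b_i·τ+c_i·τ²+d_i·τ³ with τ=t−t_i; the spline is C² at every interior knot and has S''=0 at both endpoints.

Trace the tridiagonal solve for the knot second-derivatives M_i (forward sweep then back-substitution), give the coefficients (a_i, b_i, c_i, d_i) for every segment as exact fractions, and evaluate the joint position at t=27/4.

  seg 0: a=-4 b=11246/2121 c=0 d=-1381/4242
  seg 1: a=4 b=2960/2121 c=-1381/707 d=8762/19089
  seg 2: a=3 b=4388/2121 c=4619/2121 d=-4765/2121
  seg 3: a=5 b=-223/707 c=-9676/2121 d=3982/2121
  seg 4: a=2 b=-8075/2121 c=2270/2121 d=-2270/19089
S(27/4) = 67631/22624

Δ: Δ0=4, Δ1=-1/3, Δ2=2, Δ3=-3, Δ4=-5/3
row 1: diag=10, rhs=-26; c'=3/10, d'=-13/5
row 2: denom=8−3·3/10=71/10; d'=(14−3·-13/5)/(71/10)=218/71
row 3: denom=4−1·10/71=274/71; d'=(-30−1·218/71)/(274/71)=-1174/137
row 4: denom=8−1·71/274=2121/274; d'=(8−1·-1174/137)/(2121/274)=4540/2121
back: M4=4540/2121
back: M3=-1174/137−71/274·4540/2121=-19352/2121
back: M2=218/71−10/71·-19352/2121=9238/2121
back: M1=-13/5−3/10·9238/2121=-2762/707
M: M0=0, M1=-2762/707, M2=9238/2121, M3=-19352/2121, M4=4540/2121, M5=0
seg 0: a=-4, c=M0/2=0, d=(M1−M0)/(6·2)=-1381/4242, b=Δ0−h0·(2M0+M1)/6=11246/2121
seg 1: a=4, c=M1/2=-1381/707, d=(M2−M1)/(6·3)=8762/19089, b=Δ1−h1·(2M1+M2)/6=2960/2121
seg 2: a=3, c=M2/2=4619/2121, d=(M3−M2)/(6·1)=-4765/2121, b=Δ2−h2·(2M2+M3)/6=4388/2121
seg 3: a=5, c=M3/2=-9676/2121, d=(M4−M3)/(6·1)=3982/2121, b=Δ3−h3·(2M3+M4)/6=-223/707
seg 4: a=2, c=M4/2=2270/2121, d=(M5−M4)/(6·3)=-2270/19089, b=Δ4−h4·(2M4+M5)/6=-8075/2121
t_q=27/4 → seg 3, τ=3/4; S=5+-223/707·τ+-9676/2121·τ²+3982/2121·τ³=67631/22624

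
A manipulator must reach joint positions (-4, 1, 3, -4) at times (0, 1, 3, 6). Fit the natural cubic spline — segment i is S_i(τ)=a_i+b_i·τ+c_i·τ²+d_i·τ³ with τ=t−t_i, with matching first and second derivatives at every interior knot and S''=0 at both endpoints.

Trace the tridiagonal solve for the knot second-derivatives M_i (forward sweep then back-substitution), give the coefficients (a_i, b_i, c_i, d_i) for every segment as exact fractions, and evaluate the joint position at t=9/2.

  seg 0: a=-4 b=235/42 c=0 d=-25/42
  seg 1: a=1 b=80/21 c=-25/14 d=4/21
  seg 2: a=3 b=-22/21 c=-9/14 d=1/14
S(9/2) = 25/112

Δ: Δ0=5, Δ1=1, Δ2=-7/3
row 1: diag=6, rhs=-24; c'=1/3, d'=-4
row 2: denom=10−2·1/3=28/3; d'=(-20−2·-4)/(28/3)=-9/7
back: M2=-9/7
back: M1=-4−1/3·-9/7=-25/7
M: M0=0, M1=-25/7, M2=-9/7, M3=0
seg 0: a=-4, c=M0/2=0, d=(M1−M0)/(6·1)=-25/42, b=Δ0−h0·(2M0+M1)/6=235/42
seg 1: a=1, c=M1/2=-25/14, d=(M2−M1)/(6·2)=4/21, b=Δ1−h1·(2M1+M2)/6=80/21
seg 2: a=3, c=M2/2=-9/14, d=(M3−M2)/(6·3)=1/14, b=Δ2−h2·(2M2+M3)/6=-22/21
t_q=9/2 → seg 2, τ=3/2; S=3+-22/21·τ+-9/14·τ²+1/14·τ³=25/112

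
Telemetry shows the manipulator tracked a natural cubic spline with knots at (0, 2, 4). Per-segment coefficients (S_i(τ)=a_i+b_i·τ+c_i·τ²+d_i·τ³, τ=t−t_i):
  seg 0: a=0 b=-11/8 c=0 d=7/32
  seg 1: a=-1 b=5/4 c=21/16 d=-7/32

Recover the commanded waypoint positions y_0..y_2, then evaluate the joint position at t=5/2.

y_0 = S_0(0) = a_0 = 0
y_1 = S_1(0) = a_1 = -1
y_2 = S_1(2) = 5
t_q=5/2 is in segment 1 (τ=1/2); S_1(τ)=-19/256

y_0=0 y_1=-1 y_2=5
S(5/2) = -19/256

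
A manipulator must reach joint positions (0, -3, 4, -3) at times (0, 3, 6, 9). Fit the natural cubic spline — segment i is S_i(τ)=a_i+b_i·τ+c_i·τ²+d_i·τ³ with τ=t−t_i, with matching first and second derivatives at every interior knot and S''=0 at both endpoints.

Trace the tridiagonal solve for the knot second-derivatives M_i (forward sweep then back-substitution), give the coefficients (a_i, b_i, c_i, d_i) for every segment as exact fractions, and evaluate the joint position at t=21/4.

  seg 0: a=0 b=-11/5 c=0 d=2/15
  seg 1: a=-3 b=7/5 c=6/5 d=-8/27
  seg 2: a=4 b=3/5 c=-22/15 d=22/135
S(21/4) = 57/20

Δ: Δ0=-1, Δ1=7/3, Δ2=-7/3
row 1: diag=12, rhs=20; c'=1/4, d'=5/3
row 2: denom=12−3·1/4=45/4; d'=(-28−3·5/3)/(45/4)=-44/15
back: M2=-44/15
back: M1=5/3−1/4·-44/15=12/5
M: M0=0, M1=12/5, M2=-44/15, M3=0
seg 0: a=0, c=M0/2=0, d=(M1−M0)/(6·3)=2/15, b=Δ0−h0·(2M0+M1)/6=-11/5
seg 1: a=-3, c=M1/2=6/5, d=(M2−M1)/(6·3)=-8/27, b=Δ1−h1·(2M1+M2)/6=7/5
seg 2: a=4, c=M2/2=-22/15, d=(M3−M2)/(6·3)=22/135, b=Δ2−h2·(2M2+M3)/6=3/5
t_q=21/4 → seg 1, τ=9/4; S=-3+7/5·τ+6/5·τ²+-8/27·τ³=57/20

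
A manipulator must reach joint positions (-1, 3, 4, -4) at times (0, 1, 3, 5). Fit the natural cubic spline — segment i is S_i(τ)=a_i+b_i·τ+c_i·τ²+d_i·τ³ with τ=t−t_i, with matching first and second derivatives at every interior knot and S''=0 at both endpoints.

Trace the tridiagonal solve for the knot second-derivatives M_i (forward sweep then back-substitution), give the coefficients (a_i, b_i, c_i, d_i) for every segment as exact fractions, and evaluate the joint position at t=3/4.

Δ: Δ0=4, Δ1=1/2, Δ2=-4
row 1: diag=6, rhs=-21; c'=1/3, d'=-7/2
row 2: denom=8−2·1/3=22/3; d'=(-27−2·-7/2)/(22/3)=-30/11
back: M2=-30/11
back: M1=-7/2−1/3·-30/11=-57/22
M: M0=0, M1=-57/22, M2=-30/11, M3=0
seg 0: a=-1, c=M0/2=0, d=(M1−M0)/(6·1)=-19/44, b=Δ0−h0·(2M0+M1)/6=195/44
seg 1: a=3, c=M1/2=-57/44, d=(M2−M1)/(6·2)=-1/88, b=Δ1−h1·(2M1+M2)/6=69/22
seg 2: a=4, c=M2/2=-15/11, d=(M3−M2)/(6·2)=5/22, b=Δ2−h2·(2M2+M3)/6=-24/11
t_q=3/4 → seg 0, τ=3/4; S=-1+195/44·τ+0·τ²+-19/44·τ³=6031/2816

  seg 0: a=-1 b=195/44 c=0 d=-19/44
  seg 1: a=3 b=69/22 c=-57/44 d=-1/88
  seg 2: a=4 b=-24/11 c=-15/11 d=5/22
S(3/4) = 6031/2816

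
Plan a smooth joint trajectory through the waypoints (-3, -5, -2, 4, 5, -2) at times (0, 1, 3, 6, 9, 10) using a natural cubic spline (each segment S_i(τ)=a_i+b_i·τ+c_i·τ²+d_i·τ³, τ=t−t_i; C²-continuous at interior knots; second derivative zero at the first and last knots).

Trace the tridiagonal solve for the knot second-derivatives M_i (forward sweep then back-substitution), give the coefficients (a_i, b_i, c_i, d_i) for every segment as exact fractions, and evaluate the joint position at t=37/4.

  seg 0: a=-3 b=-5819/2220 c=0 d=1379/2220
  seg 1: a=-5 b=-841/1110 c=1379/740 d=-1631/4440
  seg 2: a=-2 b=254/111 c=-63/185 d=11/135
  seg 3: a=4 b=1357/555 c=218/555 d=-1826/4995
  seg 4: a=5 b=-2813/555 c=-536/185 d=536/555
S(37/4) = 5279/1480

Δ: Δ0=-2, Δ1=3/2, Δ2=2, Δ3=1/3, Δ4=-7
row 1: diag=6, rhs=21; c'=1/3, d'=7/2
row 2: denom=10−2·1/3=28/3; d'=(3−2·7/2)/(28/3)=-3/7
row 3: denom=12−3·9/28=309/28; d'=(-10−3·-3/7)/(309/28)=-244/309
row 4: denom=8−3·28/103=740/103; d'=(-44−3·-244/309)/(740/103)=-1072/185
back: M4=-1072/185
back: M3=-244/309−28/103·-1072/185=436/555
back: M2=-3/7−9/28·436/555=-126/185
back: M1=7/2−1/3·-126/185=1379/370
M: M0=0, M1=1379/370, M2=-126/185, M3=436/555, M4=-1072/185, M5=0
seg 0: a=-3, c=M0/2=0, d=(M1−M0)/(6·1)=1379/2220, b=Δ0−h0·(2M0+M1)/6=-5819/2220
seg 1: a=-5, c=M1/2=1379/740, d=(M2−M1)/(6·2)=-1631/4440, b=Δ1−h1·(2M1+M2)/6=-841/1110
seg 2: a=-2, c=M2/2=-63/185, d=(M3−M2)/(6·3)=11/135, b=Δ2−h2·(2M2+M3)/6=254/111
seg 3: a=4, c=M3/2=218/555, d=(M4−M3)/(6·3)=-1826/4995, b=Δ3−h3·(2M3+M4)/6=1357/555
seg 4: a=5, c=M4/2=-536/185, d=(M5−M4)/(6·1)=536/555, b=Δ4−h4·(2M4+M5)/6=-2813/555
t_q=37/4 → seg 4, τ=1/4; S=5+-2813/555·τ+-536/185·τ²+536/555·τ³=5279/1480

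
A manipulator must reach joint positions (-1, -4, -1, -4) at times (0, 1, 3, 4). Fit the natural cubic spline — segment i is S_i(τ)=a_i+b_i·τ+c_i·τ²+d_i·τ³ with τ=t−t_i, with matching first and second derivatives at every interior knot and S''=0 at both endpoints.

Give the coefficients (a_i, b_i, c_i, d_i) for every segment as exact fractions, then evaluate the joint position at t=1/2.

Δ: Δ0=-3, Δ1=3/2, Δ2=-3
row 1: diag=6, rhs=27; c'=1/3, d'=9/2
row 2: denom=6−2·1/3=16/3; d'=(-27−2·9/2)/(16/3)=-27/4
back: M2=-27/4
back: M1=9/2−1/3·-27/4=27/4
M: M0=0, M1=27/4, M2=-27/4, M3=0
seg 0: a=-1, c=M0/2=0, d=(M1−M0)/(6·1)=9/8, b=Δ0−h0·(2M0+M1)/6=-33/8
seg 1: a=-4, c=M1/2=27/8, d=(M2−M1)/(6·2)=-9/8, b=Δ1−h1·(2M1+M2)/6=-3/4
seg 2: a=-1, c=M2/2=-27/8, d=(M3−M2)/(6·1)=9/8, b=Δ2−h2·(2M2+M3)/6=-3/4
t_q=1/2 → seg 0, τ=1/2; S=-1+-33/8·τ+0·τ²+9/8·τ³=-187/64

  seg 0: a=-1 b=-33/8 c=0 d=9/8
  seg 1: a=-4 b=-3/4 c=27/8 d=-9/8
  seg 2: a=-1 b=-3/4 c=-27/8 d=9/8
S(1/2) = -187/64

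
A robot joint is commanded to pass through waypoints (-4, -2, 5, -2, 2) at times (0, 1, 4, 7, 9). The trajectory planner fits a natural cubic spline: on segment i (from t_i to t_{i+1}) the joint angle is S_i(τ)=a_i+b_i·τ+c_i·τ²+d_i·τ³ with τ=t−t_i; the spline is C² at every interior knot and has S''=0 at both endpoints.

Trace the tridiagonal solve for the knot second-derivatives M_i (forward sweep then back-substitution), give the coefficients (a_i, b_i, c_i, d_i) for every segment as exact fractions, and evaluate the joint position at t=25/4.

Δ: Δ0=2, Δ1=7/3, Δ2=-7/3, Δ3=2
row 1: diag=8, rhs=2; c'=3/8, d'=1/4
row 2: denom=12−3·3/8=87/8; d'=(-28−3·1/4)/(87/8)=-230/87
row 3: denom=10−3·8/29=266/29; d'=(26−3·-230/87)/(266/29)=492/133
back: M3=492/133
back: M2=-230/87−8/29·492/133=-1462/399
back: M1=1/4−3/8·-1462/399=216/133
M: M0=0, M1=216/133, M2=-1462/399, M3=492/133, M4=0
seg 0: a=-4, c=M0/2=0, d=(M1−M0)/(6·1)=36/133, b=Δ0−h0·(2M0+M1)/6=230/133
seg 1: a=-2, c=M1/2=108/133, d=(M2−M1)/(6·3)=-1055/3591, b=Δ1−h1·(2M1+M2)/6=338/133
seg 2: a=5, c=M2/2=-731/399, d=(M3−M2)/(6·3)=1469/3591, b=Δ2−h2·(2M2+M3)/6=-69/133
seg 3: a=-2, c=M3/2=246/133, d=(M4−M3)/(6·2)=-41/133, b=Δ3−h3·(2M3+M4)/6=-62/133
t_q=25/4 → seg 2, τ=9/4; S=5+-69/133·τ+-731/399·τ²+1469/3591·τ³=-6661/8512

  seg 0: a=-4 b=230/133 c=0 d=36/133
  seg 1: a=-2 b=338/133 c=108/133 d=-1055/3591
  seg 2: a=5 b=-69/133 c=-731/399 d=1469/3591
  seg 3: a=-2 b=-62/133 c=246/133 d=-41/133
S(25/4) = -6661/8512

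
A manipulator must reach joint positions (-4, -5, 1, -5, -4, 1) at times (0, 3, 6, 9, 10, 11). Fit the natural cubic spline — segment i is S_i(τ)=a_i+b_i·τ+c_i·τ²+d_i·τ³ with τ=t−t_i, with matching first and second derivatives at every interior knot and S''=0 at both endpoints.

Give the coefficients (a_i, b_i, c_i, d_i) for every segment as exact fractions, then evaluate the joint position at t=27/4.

Δ: Δ0=-1/3, Δ1=2, Δ2=-2, Δ3=1, Δ4=5
row 1: diag=12, rhs=14; c'=1/4, d'=7/6
row 2: denom=12−3·1/4=45/4; d'=(-24−3·7/6)/(45/4)=-22/9
row 3: denom=8−3·4/15=36/5; d'=(18−3·-22/9)/(36/5)=95/27
row 4: denom=4−1·5/36=139/36; d'=(24−1·95/27)/(139/36)=2212/417
back: M4=2212/417
back: M3=95/27−5/36·2212/417=1160/417
back: M2=-22/9−4/15·1160/417=-3986/1251
back: M1=7/6−1/4·-3986/1251=2456/1251
M: M0=0, M1=2456/1251, M2=-3986/1251, M3=1160/417, M4=2212/417, M5=0
seg 0: a=-4, c=M0/2=0, d=(M1−M0)/(6·3)=1228/11259, b=Δ0−h0·(2M0+M1)/6=-1645/1251
seg 1: a=-5, c=M1/2=1228/1251, d=(M2−M1)/(6·3)=-3221/11259, b=Δ1−h1·(2M1+M2)/6=2039/1251
seg 2: a=1, c=M2/2=-1993/1251, d=(M3−M2)/(6·3)=3733/11259, b=Δ2−h2·(2M2+M3)/6=-256/1251
seg 3: a=-5, c=M3/2=580/417, d=(M4−M3)/(6·1)=526/1251, b=Δ3−h3·(2M3+M4)/6=-1015/1251
seg 4: a=-4, c=M4/2=1106/417, d=(M5−M4)/(6·1)=-1106/1251, b=Δ4−h4·(2M4+M5)/6=4043/1251
t_q=27/4 → seg 2, τ=3/4; S=1+-256/1251·τ+-1993/1251·τ²+3733/11259·τ³=803/8896

  seg 0: a=-4 b=-1645/1251 c=0 d=1228/11259
  seg 1: a=-5 b=2039/1251 c=1228/1251 d=-3221/11259
  seg 2: a=1 b=-256/1251 c=-1993/1251 d=3733/11259
  seg 3: a=-5 b=-1015/1251 c=580/417 d=526/1251
  seg 4: a=-4 b=4043/1251 c=1106/417 d=-1106/1251
S(27/4) = 803/8896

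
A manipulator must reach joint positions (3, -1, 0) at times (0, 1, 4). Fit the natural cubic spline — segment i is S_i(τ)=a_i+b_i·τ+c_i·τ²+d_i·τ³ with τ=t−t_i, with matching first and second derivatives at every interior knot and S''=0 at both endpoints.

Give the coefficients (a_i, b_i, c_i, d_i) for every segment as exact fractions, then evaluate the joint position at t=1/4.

Δ: Δ0=-4, Δ1=1/3
row 1: diag=8, rhs=26; c'=3/8, d'=13/4
back: M1=13/4
M: M0=0, M1=13/4, M2=0
seg 0: a=3, c=M0/2=0, d=(M1−M0)/(6·1)=13/24, b=Δ0−h0·(2M0+M1)/6=-109/24
seg 1: a=-1, c=M1/2=13/8, d=(M2−M1)/(6·3)=-13/72, b=Δ1−h1·(2M1+M2)/6=-35/12
t_q=1/4 → seg 0, τ=1/4; S=3+-109/24·τ+0·τ²+13/24·τ³=959/512

  seg 0: a=3 b=-109/24 c=0 d=13/24
  seg 1: a=-1 b=-35/12 c=13/8 d=-13/72
S(1/4) = 959/512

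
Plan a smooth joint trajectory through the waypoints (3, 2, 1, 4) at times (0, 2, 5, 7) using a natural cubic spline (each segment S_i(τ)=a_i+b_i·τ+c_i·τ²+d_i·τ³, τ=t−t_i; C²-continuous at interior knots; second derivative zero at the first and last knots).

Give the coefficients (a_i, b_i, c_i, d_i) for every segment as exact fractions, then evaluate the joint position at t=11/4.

  seg 0: a=3 b=-227/546 c=0 d=-23/1092
  seg 1: a=2 b=-365/546 c=-23/182 d=5/63
  seg 2: a=1 b=391/546 c=107/182 d=-107/1092
S(11/4) = 8509/5824

Δ: Δ0=-1/2, Δ1=-1/3, Δ2=3/2
row 1: diag=10, rhs=1; c'=3/10, d'=1/10
row 2: denom=10−3·3/10=91/10; d'=(11−3·1/10)/(91/10)=107/91
back: M2=107/91
back: M1=1/10−3/10·107/91=-23/91
M: M0=0, M1=-23/91, M2=107/91, M3=0
seg 0: a=3, c=M0/2=0, d=(M1−M0)/(6·2)=-23/1092, b=Δ0−h0·(2M0+M1)/6=-227/546
seg 1: a=2, c=M1/2=-23/182, d=(M2−M1)/(6·3)=5/63, b=Δ1−h1·(2M1+M2)/6=-365/546
seg 2: a=1, c=M2/2=107/182, d=(M3−M2)/(6·2)=-107/1092, b=Δ2−h2·(2M2+M3)/6=391/546
t_q=11/4 → seg 1, τ=3/4; S=2+-365/546·τ+-23/182·τ²+5/63·τ³=8509/5824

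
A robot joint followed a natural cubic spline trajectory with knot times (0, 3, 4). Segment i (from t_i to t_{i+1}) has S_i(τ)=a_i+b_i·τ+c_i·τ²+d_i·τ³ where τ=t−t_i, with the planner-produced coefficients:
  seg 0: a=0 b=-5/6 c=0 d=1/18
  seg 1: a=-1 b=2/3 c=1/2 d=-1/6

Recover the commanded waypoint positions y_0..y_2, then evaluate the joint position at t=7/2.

y_0=0 y_1=-1 y_2=0
S(7/2) = -9/16

y_0 = S_0(0) = a_0 = 0
y_1 = S_1(0) = a_1 = -1
y_2 = S_1(1) = 0
t_q=7/2 is in segment 1 (τ=1/2); S_1(τ)=-9/16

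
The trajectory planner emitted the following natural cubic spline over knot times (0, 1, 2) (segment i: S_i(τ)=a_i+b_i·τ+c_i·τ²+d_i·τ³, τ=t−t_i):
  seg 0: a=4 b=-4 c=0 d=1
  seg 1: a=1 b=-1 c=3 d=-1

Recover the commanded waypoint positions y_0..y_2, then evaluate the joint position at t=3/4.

y_0=4 y_1=1 y_2=2
S(3/4) = 91/64

y_0 = S_0(0) = a_0 = 4
y_1 = S_1(0) = a_1 = 1
y_2 = S_1(1) = 2
t_q=3/4 is in segment 0 (τ=3/4); S_0(τ)=91/64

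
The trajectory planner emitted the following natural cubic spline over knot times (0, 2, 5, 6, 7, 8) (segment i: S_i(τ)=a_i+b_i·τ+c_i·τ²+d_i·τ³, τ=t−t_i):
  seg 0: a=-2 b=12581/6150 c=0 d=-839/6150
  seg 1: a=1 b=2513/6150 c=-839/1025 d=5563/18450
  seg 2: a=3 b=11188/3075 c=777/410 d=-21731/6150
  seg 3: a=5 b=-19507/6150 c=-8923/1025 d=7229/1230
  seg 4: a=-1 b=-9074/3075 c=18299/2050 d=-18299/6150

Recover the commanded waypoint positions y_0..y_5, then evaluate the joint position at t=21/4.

y_0 = S_0(0) = a_0 = -2
y_1 = S_1(0) = a_1 = 1
y_2 = S_2(0) = a_2 = 3
y_3 = S_3(0) = a_3 = 5
y_4 = S_4(0) = a_4 = -1
y_5 = S_4(1) = 2
t_q=21/4 is in segment 2 (τ=1/4); S_2(τ)=104247/26240

y_0=-2 y_1=1 y_2=3 y_3=5 y_4=-1 y_5=2
S(21/4) = 104247/26240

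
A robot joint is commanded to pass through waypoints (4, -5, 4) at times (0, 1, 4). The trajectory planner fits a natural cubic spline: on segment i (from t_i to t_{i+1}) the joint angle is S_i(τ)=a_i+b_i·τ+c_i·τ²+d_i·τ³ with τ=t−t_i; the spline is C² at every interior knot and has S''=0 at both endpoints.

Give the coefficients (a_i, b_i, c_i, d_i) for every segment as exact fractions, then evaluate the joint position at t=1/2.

  seg 0: a=4 b=-21/2 c=0 d=3/2
  seg 1: a=-5 b=-6 c=9/2 d=-1/2
S(1/2) = -17/16

Δ: Δ0=-9, Δ1=3
row 1: diag=8, rhs=72; c'=3/8, d'=9
back: M1=9
M: M0=0, M1=9, M2=0
seg 0: a=4, c=M0/2=0, d=(M1−M0)/(6·1)=3/2, b=Δ0−h0·(2M0+M1)/6=-21/2
seg 1: a=-5, c=M1/2=9/2, d=(M2−M1)/(6·3)=-1/2, b=Δ1−h1·(2M1+M2)/6=-6
t_q=1/2 → seg 0, τ=1/2; S=4+-21/2·τ+0·τ²+3/2·τ³=-17/16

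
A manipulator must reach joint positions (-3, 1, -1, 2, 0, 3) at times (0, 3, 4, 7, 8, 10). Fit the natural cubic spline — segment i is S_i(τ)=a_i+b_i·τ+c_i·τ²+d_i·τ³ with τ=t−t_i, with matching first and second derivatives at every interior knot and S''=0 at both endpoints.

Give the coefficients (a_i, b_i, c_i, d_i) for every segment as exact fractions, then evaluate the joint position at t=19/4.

Δ: Δ0=4/3, Δ1=-2, Δ2=1, Δ3=-2, Δ4=3/2
row 1: diag=8, rhs=-20; c'=1/8, d'=-5/2
row 2: denom=8−1·1/8=63/8; d'=(18−1·-5/2)/(63/8)=164/63
row 3: denom=8−3·8/21=48/7; d'=(-18−3·164/63)/(48/7)=-271/72
row 4: denom=6−1·7/48=281/48; d'=(21−1·-271/72)/(281/48)=3566/843
back: M4=3566/843
back: M3=-271/72−7/48·3566/843=-1231/281
back: M2=164/63−8/21·-1231/281=10804/2529
back: M1=-5/2−1/8·10804/2529=-7673/2529
M: M0=0, M1=-7673/2529, M2=10804/2529, M3=-1231/281, M4=3566/843, M5=0
seg 0: a=-3, c=M0/2=0, d=(M1−M0)/(6·3)=-7673/45522, b=Δ0−h0·(2M0+M1)/6=14417/5058
seg 1: a=1, c=M1/2=-7673/5058, d=(M2−M1)/(6·1)=2053/1686, b=Δ1−h1·(2M1+M2)/6=-4301/2529
seg 2: a=-1, c=M2/2=5402/2529, d=(M3−M2)/(6·3)=-21883/45522, b=Δ2−h2·(2M2+M3)/6=-5471/5058
seg 3: a=2, c=M3/2=-1231/562, d=(M4−M3)/(6·1)=7259/5058, b=Δ3−h3·(2M3+M4)/6=-3148/2529
seg 4: a=0, c=M4/2=1783/843, d=(M5−M4)/(6·2)=-1783/5058, b=Δ4−h4·(2M4+M5)/6=-6677/5058
t_q=19/4 → seg 2, τ=3/4; S=-1+-5471/5058·τ+5402/2529·τ²+-21883/45522·τ³=-29225/35968

  seg 0: a=-3 b=14417/5058 c=0 d=-7673/45522
  seg 1: a=1 b=-4301/2529 c=-7673/5058 d=2053/1686
  seg 2: a=-1 b=-5471/5058 c=5402/2529 d=-21883/45522
  seg 3: a=2 b=-3148/2529 c=-1231/562 d=7259/5058
  seg 4: a=0 b=-6677/5058 c=1783/843 d=-1783/5058
S(19/4) = -29225/35968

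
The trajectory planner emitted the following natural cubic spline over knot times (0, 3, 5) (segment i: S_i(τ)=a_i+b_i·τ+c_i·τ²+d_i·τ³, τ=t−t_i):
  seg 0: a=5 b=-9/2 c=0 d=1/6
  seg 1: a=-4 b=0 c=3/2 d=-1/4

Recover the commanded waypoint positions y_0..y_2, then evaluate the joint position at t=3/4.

y_0=5 y_1=-4 y_2=0
S(3/4) = 217/128

y_0 = S_0(0) = a_0 = 5
y_1 = S_1(0) = a_1 = -4
y_2 = S_1(2) = 0
t_q=3/4 is in segment 0 (τ=3/4); S_0(τ)=217/128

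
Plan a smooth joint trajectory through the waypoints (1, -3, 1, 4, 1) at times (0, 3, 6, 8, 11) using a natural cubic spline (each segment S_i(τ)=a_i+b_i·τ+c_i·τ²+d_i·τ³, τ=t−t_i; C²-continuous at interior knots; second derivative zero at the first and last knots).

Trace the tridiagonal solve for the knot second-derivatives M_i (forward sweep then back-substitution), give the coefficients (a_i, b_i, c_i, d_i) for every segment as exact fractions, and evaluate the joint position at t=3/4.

Δ: Δ0=-4/3, Δ1=4/3, Δ2=3/2, Δ3=-1
row 1: diag=12, rhs=16; c'=1/4, d'=4/3
row 2: denom=10−3·1/4=37/4; d'=(1−3·4/3)/(37/4)=-12/37
row 3: denom=10−2·8/37=354/37; d'=(-15−2·-12/37)/(354/37)=-3/2
back: M3=-3/2
back: M2=-12/37−8/37·-3/2=0
back: M1=4/3−1/4·0=4/3
M: M0=0, M1=4/3, M2=0, M3=-3/2, M4=0
seg 0: a=1, c=M0/2=0, d=(M1−M0)/(6·3)=2/27, b=Δ0−h0·(2M0+M1)/6=-2
seg 1: a=-3, c=M1/2=2/3, d=(M2−M1)/(6·3)=-2/27, b=Δ1−h1·(2M1+M2)/6=0
seg 2: a=1, c=M2/2=0, d=(M3−M2)/(6·2)=-1/8, b=Δ2−h2·(2M2+M3)/6=2
seg 3: a=4, c=M3/2=-3/4, d=(M4−M3)/(6·3)=1/12, b=Δ3−h3·(2M3+M4)/6=1/2
t_q=3/4 → seg 0, τ=3/4; S=1+-2·τ+0·τ²+2/27·τ³=-15/32

  seg 0: a=1 b=-2 c=0 d=2/27
  seg 1: a=-3 b=0 c=2/3 d=-2/27
  seg 2: a=1 b=2 c=0 d=-1/8
  seg 3: a=4 b=1/2 c=-3/4 d=1/12
S(3/4) = -15/32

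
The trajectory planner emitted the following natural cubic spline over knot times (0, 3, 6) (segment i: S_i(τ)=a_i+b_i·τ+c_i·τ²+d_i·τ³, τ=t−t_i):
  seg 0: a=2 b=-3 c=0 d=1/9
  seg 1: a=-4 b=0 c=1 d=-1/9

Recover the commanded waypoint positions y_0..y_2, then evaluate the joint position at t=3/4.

y_0=2 y_1=-4 y_2=2
S(3/4) = -13/64

y_0 = S_0(0) = a_0 = 2
y_1 = S_1(0) = a_1 = -4
y_2 = S_1(3) = 2
t_q=3/4 is in segment 0 (τ=3/4); S_0(τ)=-13/64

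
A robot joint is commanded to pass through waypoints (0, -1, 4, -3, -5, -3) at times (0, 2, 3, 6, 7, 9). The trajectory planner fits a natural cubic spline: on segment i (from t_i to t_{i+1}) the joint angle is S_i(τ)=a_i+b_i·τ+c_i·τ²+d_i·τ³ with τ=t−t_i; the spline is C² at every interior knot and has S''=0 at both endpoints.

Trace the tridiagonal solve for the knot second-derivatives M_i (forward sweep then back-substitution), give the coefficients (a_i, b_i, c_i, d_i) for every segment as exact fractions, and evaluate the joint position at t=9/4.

Δ: Δ0=-1/2, Δ1=5, Δ2=-7/3, Δ3=-2, Δ4=1
row 1: diag=6, rhs=33; c'=1/6, d'=11/2
row 2: denom=8−1·1/6=47/6; d'=(-44−1·11/2)/(47/6)=-297/47
row 3: denom=8−3·18/47=322/47; d'=(2−3·-297/47)/(322/47)=985/322
row 4: denom=6−1·47/322=1885/322; d'=(18−1·985/322)/(1885/322)=4811/1885
back: M4=4811/1885
back: M3=985/322−47/322·4811/1885=5064/1885
back: M2=-297/47−18/47·5064/1885=-13851/1885
back: M1=11/2−1/6·-13851/1885=12676/1885
M: M0=0, M1=12676/1885, M2=-13851/1885, M3=5064/1885, M4=4811/1885, M5=0
seg 0: a=0, c=M0/2=0, d=(M1−M0)/(6·2)=3169/5655, b=Δ0−h0·(2M0+M1)/6=-31007/11310
seg 1: a=-1, c=M1/2=6338/1885, d=(M2−M1)/(6·1)=-26527/11310, b=Δ1−h1·(2M1+M2)/6=45049/11310
seg 2: a=4, c=M2/2=-13851/3770, d=(M3−M2)/(6·3)=97/174, b=Δ2−h2·(2M2+M3)/6=20762/5655
seg 3: a=-3, c=M3/2=2532/1885, d=(M4−M3)/(6·1)=-253/11310, b=Δ3−h3·(2M3+M4)/6=-37559/11310
seg 4: a=-5, c=M4/2=4811/3770, d=(M5−M4)/(6·2)=-4811/22620, b=Δ4−h4·(2M4+M5)/6=-3967/5655
t_q=9/4 → seg 1, τ=1/4; S=-1+45049/11310·τ+6338/1885·τ²+-26527/11310·τ³=40843/241280

  seg 0: a=0 b=-31007/11310 c=0 d=3169/5655
  seg 1: a=-1 b=45049/11310 c=6338/1885 d=-26527/11310
  seg 2: a=4 b=20762/5655 c=-13851/3770 d=97/174
  seg 3: a=-3 b=-37559/11310 c=2532/1885 d=-253/11310
  seg 4: a=-5 b=-3967/5655 c=4811/3770 d=-4811/22620
S(9/4) = 40843/241280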